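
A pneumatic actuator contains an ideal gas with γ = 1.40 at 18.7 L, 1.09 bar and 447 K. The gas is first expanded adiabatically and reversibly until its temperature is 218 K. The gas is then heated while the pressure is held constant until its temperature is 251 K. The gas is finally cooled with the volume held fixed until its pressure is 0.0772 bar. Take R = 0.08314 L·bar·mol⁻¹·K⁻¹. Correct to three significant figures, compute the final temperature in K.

Adiabatic (γ = 1.40), T V^(γ−1) and P V^γ constant: P₂ = P₁·(T₂/T₁)^(γ/(γ−1)) = 0.08830 bar; V₂ = V₁·(T₁/T₂)^(1/(γ−1)) = 112.6 L.
Isobaric, so V/T is constant: P₃ = P₂; V₃ = V₂·(T₃/T₂) = 129.6 L.
Isochoric, so P/T is constant: V₄ = V₃; T₄ = T₃·(P₄/P₃) = 219.5 K.

T₄ ≈ 219 K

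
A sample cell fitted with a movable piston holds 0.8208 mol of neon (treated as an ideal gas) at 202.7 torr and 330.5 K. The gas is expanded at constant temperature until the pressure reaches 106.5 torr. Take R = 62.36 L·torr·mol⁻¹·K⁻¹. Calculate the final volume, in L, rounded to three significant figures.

From PV = nRT: V₁ = nRT₁/P₁ = 83.46 L.
Isothermal, so P V is constant: T₂ = T₁; V₂ = V₁·(P₁/P₂) = 158.8 L.

V₂ ≈ 159 L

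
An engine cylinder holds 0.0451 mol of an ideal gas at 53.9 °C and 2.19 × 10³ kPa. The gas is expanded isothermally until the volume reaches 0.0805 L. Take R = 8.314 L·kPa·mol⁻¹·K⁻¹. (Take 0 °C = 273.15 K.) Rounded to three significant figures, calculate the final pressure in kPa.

P₂ ≈ 1.52e+03 kPa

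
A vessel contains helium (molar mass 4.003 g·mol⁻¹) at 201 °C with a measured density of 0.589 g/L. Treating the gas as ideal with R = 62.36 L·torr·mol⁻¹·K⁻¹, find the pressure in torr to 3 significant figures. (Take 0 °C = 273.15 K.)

P ≈ 4.35e+03 torr

ρ = PM/(RT) ⇒ P = ρRT/M = (0.589 × 62.36 × 474.1) / 4.003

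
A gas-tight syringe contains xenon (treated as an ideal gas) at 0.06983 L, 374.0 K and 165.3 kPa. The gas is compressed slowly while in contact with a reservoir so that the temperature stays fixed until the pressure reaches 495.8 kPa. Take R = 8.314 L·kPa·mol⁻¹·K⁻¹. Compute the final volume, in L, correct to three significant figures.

V₂ ≈ 0.0233 L

T constant ⇒ Boyle's law P V = const: T₂ = T₁; V₂ = V₁·(P₁/P₂) = 0.02328 L.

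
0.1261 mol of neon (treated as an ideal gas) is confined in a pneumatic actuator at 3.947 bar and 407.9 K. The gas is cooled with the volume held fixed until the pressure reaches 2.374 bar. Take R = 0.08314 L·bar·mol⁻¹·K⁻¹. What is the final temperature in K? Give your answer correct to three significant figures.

From PV = nRT: V₁ = nRT₁/P₁ = 1.083 L.
Isochoric, so P/T is constant: V₂ = V₁; T₂ = T₁·(P₂/P₁) = 245.3 K.

T₂ ≈ 245 K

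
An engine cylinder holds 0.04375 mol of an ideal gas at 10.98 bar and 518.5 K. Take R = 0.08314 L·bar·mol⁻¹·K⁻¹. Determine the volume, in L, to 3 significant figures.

V ≈ 0.172 L

PV = nRT ⇒ V = nRT/P = (0.04375 × 0.08314 × 518.5) / 10.98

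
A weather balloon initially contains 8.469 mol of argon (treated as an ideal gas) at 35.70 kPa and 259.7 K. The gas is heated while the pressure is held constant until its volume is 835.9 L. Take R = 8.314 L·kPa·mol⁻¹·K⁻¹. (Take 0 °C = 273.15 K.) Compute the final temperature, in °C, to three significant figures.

T₂ ≈ 151 °C

From PV = nRT: V₁ = nRT₁/P₁ = 512.2 L.
P constant ⇒ V ∝ T: P₂ = P₁; T₂ = T₁·(V₂/V₁) = 423.8 K.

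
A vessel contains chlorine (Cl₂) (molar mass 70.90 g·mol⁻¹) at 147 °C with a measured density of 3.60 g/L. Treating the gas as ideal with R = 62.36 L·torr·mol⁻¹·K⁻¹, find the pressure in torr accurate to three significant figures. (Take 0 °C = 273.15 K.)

P ≈ 1.33e+03 torr

ρ = PM/(RT) ⇒ P = ρRT/M = (3.60 × 62.36 × 420.1) / 70.90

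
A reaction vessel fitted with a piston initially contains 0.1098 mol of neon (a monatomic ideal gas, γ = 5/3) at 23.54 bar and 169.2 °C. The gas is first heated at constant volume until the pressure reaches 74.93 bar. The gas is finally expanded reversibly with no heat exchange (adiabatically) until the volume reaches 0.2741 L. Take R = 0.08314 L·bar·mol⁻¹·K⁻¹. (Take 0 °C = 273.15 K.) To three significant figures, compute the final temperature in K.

Convert: T₁ = 442.3 K.
From PV = nRT: V₁ = nRT₁/P₁ = 0.1715 L.
Isochoric, so P/T is constant: V₂ = V₁; T₂ = T₁·(P₂/P₁) = 1408 K.
Reversible adiabatic, γ = 5/3: T₃ = T₂·(V₂/V₃)^(γ−1) = 1030 K; P₃ = P₂·(V₂/V₃)^γ = 34.31 bar.

T₃ ≈ 1.03e+03 K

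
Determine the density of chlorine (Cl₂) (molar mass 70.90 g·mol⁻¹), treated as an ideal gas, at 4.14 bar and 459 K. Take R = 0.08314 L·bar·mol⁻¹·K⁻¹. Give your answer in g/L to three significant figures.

ρ ≈ 7.69 g/L

ρ = PM/(RT) = (4.14 × 70.90) / (0.08314 × 459.0)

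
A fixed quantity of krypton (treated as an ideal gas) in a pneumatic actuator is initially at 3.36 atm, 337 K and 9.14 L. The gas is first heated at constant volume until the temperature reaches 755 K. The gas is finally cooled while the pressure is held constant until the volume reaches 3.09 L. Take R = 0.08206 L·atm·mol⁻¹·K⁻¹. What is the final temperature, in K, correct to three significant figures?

V constant ⇒ P ∝ T: V₂ = V₁; P₂ = P₁·(T₂/T₁) = 7.528 atm.
P constant ⇒ V ∝ T: P₃ = P₂; T₃ = T₂·(V₃/V₂) = 255.2 K.

T₃ ≈ 255 K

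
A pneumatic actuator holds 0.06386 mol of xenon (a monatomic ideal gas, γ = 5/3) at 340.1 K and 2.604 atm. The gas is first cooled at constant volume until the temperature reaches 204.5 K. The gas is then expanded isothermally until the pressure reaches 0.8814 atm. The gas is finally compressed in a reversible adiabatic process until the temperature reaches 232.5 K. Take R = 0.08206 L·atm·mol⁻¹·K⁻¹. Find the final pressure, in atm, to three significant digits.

P₄ ≈ 1.21 atm

From PV = nRT: V₁ = nRT₁/P₁ = 0.6844 L.
Isochoric, so P/T is constant: V₂ = V₁; P₂ = P₁·(T₂/T₁) = 1.566 atm.
T constant ⇒ Boyle's law P V = const: T₃ = T₂; V₃ = V₂·(P₂/P₃) = 1.216 L.
Adiabatic (γ = 5/3), T V^(γ−1) and P V^γ constant: P₄ = P₃·(T₄/T₃)^(γ/(γ−1)) = 1.215 atm; V₄ = V₃·(T₃/T₄)^(1/(γ−1)) = 1.003 L.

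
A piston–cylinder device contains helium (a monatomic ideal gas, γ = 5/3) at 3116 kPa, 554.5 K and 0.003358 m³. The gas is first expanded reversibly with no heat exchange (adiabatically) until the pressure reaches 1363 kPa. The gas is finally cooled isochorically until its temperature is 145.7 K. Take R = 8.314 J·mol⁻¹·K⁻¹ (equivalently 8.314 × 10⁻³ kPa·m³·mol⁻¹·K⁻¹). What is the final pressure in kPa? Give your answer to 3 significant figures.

P₃ ≈ 499 kPa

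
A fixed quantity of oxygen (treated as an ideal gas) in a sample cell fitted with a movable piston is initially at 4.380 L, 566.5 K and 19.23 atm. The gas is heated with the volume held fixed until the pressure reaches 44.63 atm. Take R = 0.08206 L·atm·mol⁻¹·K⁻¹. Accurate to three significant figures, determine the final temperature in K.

T₂ ≈ 1.31e+03 K

Isochoric, so P/T is constant: V₂ = V₁; T₂ = T₁·(P₂/P₁) = 1315 K.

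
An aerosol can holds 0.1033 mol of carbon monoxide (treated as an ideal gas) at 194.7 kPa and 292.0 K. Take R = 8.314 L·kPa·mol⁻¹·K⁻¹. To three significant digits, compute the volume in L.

PV = nRT ⇒ V = nRT/P = (0.1033 × 8.314 × 292.0) / 194.7

V ≈ 1.29 L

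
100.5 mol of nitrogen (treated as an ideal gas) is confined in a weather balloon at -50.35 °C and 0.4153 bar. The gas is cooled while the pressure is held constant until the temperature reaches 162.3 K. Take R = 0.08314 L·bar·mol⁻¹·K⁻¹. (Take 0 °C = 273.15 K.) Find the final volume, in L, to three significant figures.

V₂ ≈ 3.27e+03 L

Convert: T₁ = 222.8 K.
From PV = nRT: V₁ = nRT₁/P₁ = 4483 L.
Isobaric, so V/T is constant: P₂ = P₁; V₂ = V₁·(T₂/T₁) = 3265 L.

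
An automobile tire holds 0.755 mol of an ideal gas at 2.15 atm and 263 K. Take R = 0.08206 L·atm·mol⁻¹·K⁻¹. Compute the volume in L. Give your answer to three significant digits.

PV = nRT ⇒ V = nRT/P = (0.755 × 0.08206 × 263) / 2.15

V ≈ 7.58 L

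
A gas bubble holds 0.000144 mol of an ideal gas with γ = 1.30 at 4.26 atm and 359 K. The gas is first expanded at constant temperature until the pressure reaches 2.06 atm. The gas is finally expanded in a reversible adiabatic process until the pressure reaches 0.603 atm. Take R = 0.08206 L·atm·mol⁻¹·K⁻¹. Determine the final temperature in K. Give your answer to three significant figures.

T₃ ≈ 270 K

From PV = nRT: V₁ = nRT₁/P₁ = 0.0009958 L.
Isothermal, so P V is constant: T₂ = T₁; V₂ = V₁·(P₁/P₂) = 0.002059 L.
Reversible adiabatic, γ = 1.30: T₃ = T₂·(P₃/P₂)^((γ−1)/γ) = 270.4 K; V₃ = V₂·(P₂/P₃)^(1/γ) = 0.005298 L.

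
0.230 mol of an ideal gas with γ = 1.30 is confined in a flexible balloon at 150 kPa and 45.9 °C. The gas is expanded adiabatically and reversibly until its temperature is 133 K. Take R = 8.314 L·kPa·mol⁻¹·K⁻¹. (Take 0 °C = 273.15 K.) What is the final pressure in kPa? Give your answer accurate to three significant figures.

Convert: T₁ = 319.0 K.
From PV = nRT: V₁ = nRT₁/P₁ = 4.067 L.
Adiabatic (γ = 1.30), T V^(γ−1) and P V^γ constant: P₂ = P₁·(T₂/T₁)^(γ/(γ−1)) = 3.384 kPa; V₂ = V₁·(T₁/T₂)^(1/(γ−1)) = 75.16 L.

P₂ ≈ 3.38 kPa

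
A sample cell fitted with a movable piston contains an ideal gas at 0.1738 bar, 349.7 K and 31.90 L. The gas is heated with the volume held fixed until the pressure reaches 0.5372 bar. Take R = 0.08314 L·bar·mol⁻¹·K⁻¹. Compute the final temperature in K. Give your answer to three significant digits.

T₂ ≈ 1.08e+03 K

Isochoric, so P/T is constant: V₂ = V₁; T₂ = T₁·(P₂/P₁) = 1081 K.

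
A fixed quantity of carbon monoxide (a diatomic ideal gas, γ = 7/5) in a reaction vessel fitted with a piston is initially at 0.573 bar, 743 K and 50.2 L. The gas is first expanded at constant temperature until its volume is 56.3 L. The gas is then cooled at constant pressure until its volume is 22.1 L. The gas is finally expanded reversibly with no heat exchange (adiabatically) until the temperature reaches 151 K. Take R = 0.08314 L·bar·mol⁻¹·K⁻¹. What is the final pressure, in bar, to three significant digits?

P₄ ≈ 0.0510 bar

T constant ⇒ Boyle's law P V = const: T₂ = T₁; P₂ = P₁·(V₁/V₂) = 0.5109 bar.
Isobaric, so V/T is constant: P₃ = P₂; T₃ = T₂·(V₃/V₂) = 291.7 K.
Adiabatic (γ = 7/5), T V^(γ−1) and P V^γ constant: P₄ = P₃·(T₄/T₃)^(γ/(γ−1)) = 0.05102 bar; V₄ = V₃·(T₃/T₄)^(1/(γ−1)) = 114.6 L.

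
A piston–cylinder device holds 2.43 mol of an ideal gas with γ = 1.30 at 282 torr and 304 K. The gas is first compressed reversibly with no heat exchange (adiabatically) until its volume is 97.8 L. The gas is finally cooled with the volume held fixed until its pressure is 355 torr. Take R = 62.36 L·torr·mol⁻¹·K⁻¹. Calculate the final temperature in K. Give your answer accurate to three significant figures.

T₃ ≈ 229 K

From PV = nRT: V₁ = nRT₁/P₁ = 163.4 L.
Reversible adiabatic, γ = 1.30: T₂ = T₁·(V₁/V₂)^(γ−1) = 354.6 K; P₂ = P₁·(V₁/V₂)^γ = 549.4 torr.
Isochoric, so P/T is constant: V₃ = V₂; T₃ = T₂·(P₃/P₂) = 229.1 K.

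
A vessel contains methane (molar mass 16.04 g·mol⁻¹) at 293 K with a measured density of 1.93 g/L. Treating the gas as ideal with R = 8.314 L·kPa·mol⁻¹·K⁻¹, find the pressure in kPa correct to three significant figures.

ρ = PM/(RT) ⇒ P = ρRT/M = (1.93 × 8.314 × 293.0) / 16.04

P ≈ 293 kPa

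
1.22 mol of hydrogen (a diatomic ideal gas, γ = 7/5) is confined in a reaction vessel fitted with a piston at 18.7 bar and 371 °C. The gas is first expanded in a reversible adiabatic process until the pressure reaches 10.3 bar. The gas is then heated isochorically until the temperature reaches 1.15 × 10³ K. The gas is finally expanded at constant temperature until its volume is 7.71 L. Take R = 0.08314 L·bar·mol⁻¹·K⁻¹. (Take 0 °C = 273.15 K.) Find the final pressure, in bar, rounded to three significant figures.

Convert: T₁ = 644.1 K.
From PV = nRT: V₁ = nRT₁/P₁ = 3.494 L.
Adiabatic (γ = 7/5), T V^(γ−1) and P V^γ constant: T₂ = T₁·(P₂/P₁)^((γ−1)/γ) = 543.2 K; V₂ = V₁·(P₁/P₂)^(1/γ) = 5.350 L.
V constant ⇒ P ∝ T: V₃ = V₂; P₃ = P₂·(T₃/T₂) = 21.80 bar.
Isothermal, so P V is constant: T₄ = T₃; P₄ = P₃·(V₃/V₄) = 15.13 bar.

P₄ ≈ 15.1 bar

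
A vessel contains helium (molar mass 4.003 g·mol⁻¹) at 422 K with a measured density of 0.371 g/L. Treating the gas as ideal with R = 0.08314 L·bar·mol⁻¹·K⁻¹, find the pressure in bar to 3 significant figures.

P ≈ 3.25 bar

ρ = PM/(RT) ⇒ P = ρRT/M = (0.371 × 0.08314 × 422.0) / 4.003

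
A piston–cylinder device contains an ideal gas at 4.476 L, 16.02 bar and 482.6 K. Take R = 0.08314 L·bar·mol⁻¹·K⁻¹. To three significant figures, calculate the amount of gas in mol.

n ≈ 1.79 mol

PV = nRT ⇒ n = PV/(RT) = (16.02 × 4.476) / (0.08314 × 482.6)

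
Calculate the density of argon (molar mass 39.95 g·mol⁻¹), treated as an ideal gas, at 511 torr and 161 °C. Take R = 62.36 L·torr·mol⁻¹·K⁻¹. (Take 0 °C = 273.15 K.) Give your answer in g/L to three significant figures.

ρ ≈ 0.754 g/L

ρ = PM/(RT) = (511 × 39.95) / (62.36 × 434.1)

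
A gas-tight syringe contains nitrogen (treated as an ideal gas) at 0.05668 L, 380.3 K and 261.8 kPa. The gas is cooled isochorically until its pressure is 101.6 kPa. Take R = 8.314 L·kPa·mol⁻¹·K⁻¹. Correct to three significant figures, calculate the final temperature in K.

T₂ ≈ 148 K

V constant ⇒ P ∝ T: V₂ = V₁; T₂ = T₁·(P₂/P₁) = 147.6 K.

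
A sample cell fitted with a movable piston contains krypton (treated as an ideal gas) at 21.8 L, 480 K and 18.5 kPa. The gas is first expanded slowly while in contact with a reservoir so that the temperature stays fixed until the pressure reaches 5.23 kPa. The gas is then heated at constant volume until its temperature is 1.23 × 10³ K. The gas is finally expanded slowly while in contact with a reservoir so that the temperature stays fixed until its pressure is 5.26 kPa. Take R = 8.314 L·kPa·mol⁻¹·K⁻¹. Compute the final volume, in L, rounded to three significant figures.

T constant ⇒ Boyle's law P V = const: T₂ = T₁; V₂ = V₁·(P₁/P₂) = 77.11 L.
Isochoric, so P/T is constant: V₃ = V₂; P₃ = P₂·(T₃/T₂) = 13.40 kPa.
Isothermal, so P V is constant: T₄ = T₃; V₄ = V₃·(P₃/P₄) = 196.5 L.

V₄ ≈ 196 L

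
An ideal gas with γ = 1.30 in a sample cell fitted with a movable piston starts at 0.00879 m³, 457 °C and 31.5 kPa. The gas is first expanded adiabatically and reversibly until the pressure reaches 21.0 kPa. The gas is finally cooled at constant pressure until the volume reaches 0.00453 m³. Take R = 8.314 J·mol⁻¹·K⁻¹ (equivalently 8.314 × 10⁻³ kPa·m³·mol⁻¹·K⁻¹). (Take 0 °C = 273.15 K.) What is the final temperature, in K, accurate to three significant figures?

T₃ ≈ 251 K

Convert: T₁ = 730.1 K.
Reversible adiabatic, γ = 1.30: T₂ = T₁·(P₂/P₁)^((γ−1)/γ) = 664.9 K; V₂ = V₁·(P₁/P₂)^(1/γ) = 0.01201 m³.
Isobaric, so V/T is constant: P₃ = P₂; T₃ = T₂·(V₃/V₂) = 250.9 K.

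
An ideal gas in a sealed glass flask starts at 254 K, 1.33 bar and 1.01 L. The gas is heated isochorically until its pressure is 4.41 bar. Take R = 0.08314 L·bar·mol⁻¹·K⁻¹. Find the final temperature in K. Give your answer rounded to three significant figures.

V constant ⇒ P ∝ T: V₂ = V₁; T₂ = T₁·(P₂/P₁) = 842.2 K.

T₂ ≈ 842 K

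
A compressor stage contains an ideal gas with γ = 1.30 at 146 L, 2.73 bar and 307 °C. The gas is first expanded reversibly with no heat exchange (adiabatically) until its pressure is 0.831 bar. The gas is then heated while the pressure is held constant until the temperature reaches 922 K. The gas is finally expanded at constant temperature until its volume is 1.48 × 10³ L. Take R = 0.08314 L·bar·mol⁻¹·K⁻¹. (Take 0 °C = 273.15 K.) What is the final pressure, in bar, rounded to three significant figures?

Convert: T₁ = 580.1 K.
Adiabatic (γ = 1.30), T V^(γ−1) and P V^γ constant: T₂ = T₁·(P₂/P₁)^((γ−1)/γ) = 440.9 K; V₂ = V₁·(P₁/P₂)^(1/γ) = 364.5 L.
P constant ⇒ V ∝ T: P₃ = P₂; V₃ = V₂·(T₃/T₂) = 762.3 L.
Isothermal, so P V is constant: T₄ = T₃; P₄ = P₃·(V₃/V₄) = 0.4280 bar.

P₄ ≈ 0.428 bar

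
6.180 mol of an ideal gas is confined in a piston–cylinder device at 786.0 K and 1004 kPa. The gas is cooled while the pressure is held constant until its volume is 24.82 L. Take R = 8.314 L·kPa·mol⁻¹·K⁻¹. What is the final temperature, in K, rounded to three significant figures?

From PV = nRT: V₁ = nRT₁/P₁ = 40.22 L.
P constant ⇒ V ∝ T: P₂ = P₁; T₂ = T₁·(V₂/V₁) = 485.0 K.

T₂ ≈ 485 K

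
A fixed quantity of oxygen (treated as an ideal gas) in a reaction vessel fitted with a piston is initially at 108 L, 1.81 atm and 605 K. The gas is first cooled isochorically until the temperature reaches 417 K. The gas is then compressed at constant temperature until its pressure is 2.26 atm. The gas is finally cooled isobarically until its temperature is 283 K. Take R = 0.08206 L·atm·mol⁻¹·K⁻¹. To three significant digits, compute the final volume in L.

V constant ⇒ P ∝ T: V₂ = V₁; P₂ = P₁·(T₂/T₁) = 1.248 atm.
T constant ⇒ Boyle's law P V = const: T₃ = T₂; V₃ = V₂·(P₂/P₃) = 59.62 L.
P constant ⇒ V ∝ T: P₄ = P₃; V₄ = V₃·(T₄/T₃) = 40.46 L.

V₄ ≈ 40.5 L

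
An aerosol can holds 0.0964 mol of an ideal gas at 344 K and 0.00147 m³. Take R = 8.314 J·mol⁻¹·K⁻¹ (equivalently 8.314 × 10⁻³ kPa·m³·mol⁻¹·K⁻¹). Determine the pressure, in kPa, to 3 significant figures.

P ≈ 188 kPa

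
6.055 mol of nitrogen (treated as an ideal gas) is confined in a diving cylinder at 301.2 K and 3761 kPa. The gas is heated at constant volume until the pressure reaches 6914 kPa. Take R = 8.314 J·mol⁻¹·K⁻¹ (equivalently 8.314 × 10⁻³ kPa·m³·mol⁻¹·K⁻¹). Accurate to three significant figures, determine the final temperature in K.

From PV = nRT: V₁ = nRT₁/P₁ = 0.004032 m³.
Isochoric, so P/T is constant: V₂ = V₁; T₂ = T₁·(P₂/P₁) = 553.7 K.

T₂ ≈ 554 K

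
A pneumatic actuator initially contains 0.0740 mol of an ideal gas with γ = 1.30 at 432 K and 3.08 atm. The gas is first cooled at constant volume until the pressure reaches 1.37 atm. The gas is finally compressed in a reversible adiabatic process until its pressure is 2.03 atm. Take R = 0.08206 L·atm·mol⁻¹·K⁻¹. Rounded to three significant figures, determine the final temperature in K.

T₃ ≈ 210 K

From PV = nRT: V₁ = nRT₁/P₁ = 0.8517 L.
V constant ⇒ P ∝ T: V₂ = V₁; T₂ = T₁·(P₂/P₁) = 192.2 K.
Reversible adiabatic, γ = 1.30: T₃ = T₂·(P₃/P₂)^((γ−1)/γ) = 210.4 K; V₃ = V₂·(P₂/P₃)^(1/γ) = 0.6294 L.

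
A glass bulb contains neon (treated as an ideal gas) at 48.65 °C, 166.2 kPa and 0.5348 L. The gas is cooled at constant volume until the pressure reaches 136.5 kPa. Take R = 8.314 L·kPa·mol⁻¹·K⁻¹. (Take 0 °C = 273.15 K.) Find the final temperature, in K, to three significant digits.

T₂ ≈ 264 K

Convert: T₁ = 321.8 K.
Isochoric, so P/T is constant: V₂ = V₁; T₂ = T₁·(P₂/P₁) = 264.3 K.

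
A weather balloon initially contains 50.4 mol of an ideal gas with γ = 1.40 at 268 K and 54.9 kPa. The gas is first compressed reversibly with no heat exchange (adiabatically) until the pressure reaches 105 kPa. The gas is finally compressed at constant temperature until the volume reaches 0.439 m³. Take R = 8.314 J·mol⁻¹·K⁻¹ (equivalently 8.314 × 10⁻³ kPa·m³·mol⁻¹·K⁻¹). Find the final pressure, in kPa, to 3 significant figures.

From PV = nRT: V₁ = nRT₁/P₁ = 2.046 m³.
Adiabatic (γ = 1.40), T V^(γ−1) and P V^γ constant: T₂ = T₁·(P₂/P₁)^((γ−1)/γ) = 322.5 K; V₂ = V₁·(P₁/P₂)^(1/γ) = 1.287 m³.
Isothermal, so P V is constant: T₃ = T₂; P₃ = P₂·(V₂/V₃) = 307.9 kPa.

P₃ ≈ 308 kPa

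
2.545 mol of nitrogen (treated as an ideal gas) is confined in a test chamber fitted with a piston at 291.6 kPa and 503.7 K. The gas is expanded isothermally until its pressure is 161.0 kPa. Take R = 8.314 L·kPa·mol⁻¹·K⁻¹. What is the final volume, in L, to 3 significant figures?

From PV = nRT: V₁ = nRT₁/P₁ = 36.55 L.
T constant ⇒ Boyle's law P V = const: T₂ = T₁; V₂ = V₁·(P₁/P₂) = 66.20 L.

V₂ ≈ 66.2 L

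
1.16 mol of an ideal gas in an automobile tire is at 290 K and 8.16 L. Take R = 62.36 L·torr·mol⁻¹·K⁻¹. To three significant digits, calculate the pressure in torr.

P ≈ 2.57e+03 torr

PV = nRT ⇒ P = nRT/V = (1.16 × 62.36 × 290) / 8.16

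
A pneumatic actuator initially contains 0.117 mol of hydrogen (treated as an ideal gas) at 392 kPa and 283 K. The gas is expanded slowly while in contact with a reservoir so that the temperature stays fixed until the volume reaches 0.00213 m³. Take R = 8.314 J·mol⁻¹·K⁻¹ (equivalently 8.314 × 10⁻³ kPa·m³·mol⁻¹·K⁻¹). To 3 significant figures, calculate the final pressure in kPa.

P₂ ≈ 129 kPa

From PV = nRT: V₁ = nRT₁/P₁ = 0.0007023 m³.
Isothermal, so P V is constant: T₂ = T₁; P₂ = P₁·(V₁/V₂) = 129.2 kPa.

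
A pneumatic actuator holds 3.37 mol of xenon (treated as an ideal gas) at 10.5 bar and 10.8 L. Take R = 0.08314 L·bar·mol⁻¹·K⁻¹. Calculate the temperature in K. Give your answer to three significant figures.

T ≈ 405 K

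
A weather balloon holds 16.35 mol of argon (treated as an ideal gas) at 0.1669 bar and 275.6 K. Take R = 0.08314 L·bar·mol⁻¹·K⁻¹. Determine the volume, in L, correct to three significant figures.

V ≈ 2.24e+03 L

PV = nRT ⇒ V = nRT/P = (16.35 × 0.08314 × 275.6) / 0.1669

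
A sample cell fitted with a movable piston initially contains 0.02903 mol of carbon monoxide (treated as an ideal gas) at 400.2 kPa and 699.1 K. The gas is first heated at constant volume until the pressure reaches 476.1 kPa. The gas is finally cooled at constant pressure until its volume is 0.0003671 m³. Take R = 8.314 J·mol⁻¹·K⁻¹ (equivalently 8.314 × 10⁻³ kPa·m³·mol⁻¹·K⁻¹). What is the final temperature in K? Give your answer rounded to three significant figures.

From PV = nRT: V₁ = nRT₁/P₁ = 0.0004216 m³.
Isochoric, so P/T is constant: V₂ = V₁; T₂ = T₁·(P₂/P₁) = 831.7 K.
P constant ⇒ V ∝ T: P₃ = P₂; T₃ = T₂·(V₃/V₂) = 724.1 K.

T₃ ≈ 724 K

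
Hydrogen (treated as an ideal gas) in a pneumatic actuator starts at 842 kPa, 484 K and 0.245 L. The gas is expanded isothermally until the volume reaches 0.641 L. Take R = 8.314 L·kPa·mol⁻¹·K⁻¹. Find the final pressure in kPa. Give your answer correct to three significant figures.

Isothermal, so P V is constant: T₂ = T₁; P₂ = P₁·(V₁/V₂) = 321.8 kPa.

P₂ ≈ 322 kPa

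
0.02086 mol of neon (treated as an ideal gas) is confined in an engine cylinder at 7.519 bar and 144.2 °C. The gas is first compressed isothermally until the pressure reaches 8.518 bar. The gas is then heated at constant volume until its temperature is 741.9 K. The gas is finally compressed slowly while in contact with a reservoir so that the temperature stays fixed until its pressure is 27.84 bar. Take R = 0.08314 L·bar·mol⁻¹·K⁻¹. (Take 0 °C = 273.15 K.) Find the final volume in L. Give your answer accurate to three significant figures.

Convert: T₁ = 417.3 K.
From PV = nRT: V₁ = nRT₁/P₁ = 0.09626 L.
Isothermal, so P V is constant: T₂ = T₁; V₂ = V₁·(P₁/P₂) = 0.08497 L.
Isochoric, so P/T is constant: V₃ = V₂; P₃ = P₂·(T₃/T₂) = 15.14 bar.
T constant ⇒ Boyle's law P V = const: T₄ = T₃; V₄ = V₃·(P₃/P₄) = 0.04622 L.

V₄ ≈ 0.0462 L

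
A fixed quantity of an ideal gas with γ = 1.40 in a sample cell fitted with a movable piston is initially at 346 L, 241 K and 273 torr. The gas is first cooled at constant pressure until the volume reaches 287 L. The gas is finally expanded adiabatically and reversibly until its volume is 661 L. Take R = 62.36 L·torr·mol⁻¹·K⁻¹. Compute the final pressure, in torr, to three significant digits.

P₃ ≈ 84.9 torr

Isobaric, so V/T is constant: P₂ = P₁; T₂ = T₁·(V₂/V₁) = 199.9 K.
Adiabatic (γ = 1.40), T V^(γ−1) and P V^γ constant: T₃ = T₂·(V₂/V₃)^(γ−1) = 143.2 K; P₃ = P₂·(V₂/V₃)^γ = 84.90 torr.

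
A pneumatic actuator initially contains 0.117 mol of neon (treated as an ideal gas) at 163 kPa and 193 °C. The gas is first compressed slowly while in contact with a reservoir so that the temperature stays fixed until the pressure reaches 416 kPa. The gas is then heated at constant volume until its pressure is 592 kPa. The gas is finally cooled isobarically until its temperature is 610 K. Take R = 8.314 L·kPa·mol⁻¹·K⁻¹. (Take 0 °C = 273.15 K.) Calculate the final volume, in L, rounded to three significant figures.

V₄ ≈ 1.00 L

Convert: T₁ = 466.1 K.
From PV = nRT: V₁ = nRT₁/P₁ = 2.782 L.
T constant ⇒ Boyle's law P V = const: T₂ = T₁; V₂ = V₁·(P₁/P₂) = 1.090 L.
Isochoric, so P/T is constant: V₃ = V₂; T₃ = T₂·(P₃/P₂) = 663.4 K.
P constant ⇒ V ∝ T: P₄ = P₃; V₄ = V₃·(T₄/T₃) = 1.002 L.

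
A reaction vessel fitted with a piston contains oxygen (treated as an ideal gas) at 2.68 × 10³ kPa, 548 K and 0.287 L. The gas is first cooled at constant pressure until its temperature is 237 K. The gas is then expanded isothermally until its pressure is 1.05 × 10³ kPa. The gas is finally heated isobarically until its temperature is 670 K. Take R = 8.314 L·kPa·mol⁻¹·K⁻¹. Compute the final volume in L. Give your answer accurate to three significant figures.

V₄ ≈ 0.896 L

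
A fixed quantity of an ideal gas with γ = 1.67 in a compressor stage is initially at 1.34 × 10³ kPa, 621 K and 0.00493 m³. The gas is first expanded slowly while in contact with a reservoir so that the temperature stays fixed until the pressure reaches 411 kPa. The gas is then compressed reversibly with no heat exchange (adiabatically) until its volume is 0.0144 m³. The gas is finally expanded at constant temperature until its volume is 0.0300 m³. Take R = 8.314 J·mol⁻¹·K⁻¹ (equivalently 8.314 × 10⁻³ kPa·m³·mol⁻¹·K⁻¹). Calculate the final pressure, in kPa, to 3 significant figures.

P₄ ≈ 237 kPa

T constant ⇒ Boyle's law P V = const: T₂ = T₁; V₂ = V₁·(P₁/P₂) = 0.01607 m³.
Adiabatic (γ = 1.67), T V^(γ−1) and P V^γ constant: T₃ = T₂·(V₂/V₃)^(γ−1) = 668.5 K; P₃ = P₂·(V₂/V₃)^γ = 493.8 kPa.
T constant ⇒ Boyle's law P V = const: T₄ = T₃; P₄ = P₃·(V₃/V₄) = 237.0 kPa.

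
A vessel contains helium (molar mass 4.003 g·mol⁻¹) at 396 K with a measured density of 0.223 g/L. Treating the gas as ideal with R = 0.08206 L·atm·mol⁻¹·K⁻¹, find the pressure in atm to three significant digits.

P ≈ 1.81 atm

ρ = PM/(RT) ⇒ P = ρRT/M = (0.223 × 0.08206 × 396.0) / 4.003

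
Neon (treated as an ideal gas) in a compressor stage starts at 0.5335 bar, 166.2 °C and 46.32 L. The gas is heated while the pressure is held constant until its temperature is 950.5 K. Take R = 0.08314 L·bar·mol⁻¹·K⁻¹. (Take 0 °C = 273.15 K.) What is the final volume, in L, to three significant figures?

Convert: T₁ = 439.3 K.
Isobaric, so V/T is constant: P₂ = P₁; V₂ = V₁·(T₂/T₁) = 100.2 L.

V₂ ≈ 100 L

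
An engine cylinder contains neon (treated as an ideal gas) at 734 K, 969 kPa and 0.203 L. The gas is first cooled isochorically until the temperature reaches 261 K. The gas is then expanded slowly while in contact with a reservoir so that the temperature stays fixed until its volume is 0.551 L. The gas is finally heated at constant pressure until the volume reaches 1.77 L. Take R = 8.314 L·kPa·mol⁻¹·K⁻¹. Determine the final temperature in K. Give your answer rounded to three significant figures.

V constant ⇒ P ∝ T: V₂ = V₁; P₂ = P₁·(T₂/T₁) = 344.6 kPa.
Isothermal, so P V is constant: T₃ = T₂; P₃ = P₂·(V₂/V₃) = 126.9 kPa.
Isobaric, so V/T is constant: P₄ = P₃; T₄ = T₃·(V₄/V₃) = 838.4 K.

T₄ ≈ 838 K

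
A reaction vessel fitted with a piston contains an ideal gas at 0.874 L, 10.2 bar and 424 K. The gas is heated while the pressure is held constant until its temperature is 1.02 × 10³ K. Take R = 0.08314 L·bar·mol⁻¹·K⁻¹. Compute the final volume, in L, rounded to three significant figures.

P constant ⇒ V ∝ T: P₂ = P₁; V₂ = V₁·(T₂/T₁) = 2.103 L.

V₂ ≈ 2.10 L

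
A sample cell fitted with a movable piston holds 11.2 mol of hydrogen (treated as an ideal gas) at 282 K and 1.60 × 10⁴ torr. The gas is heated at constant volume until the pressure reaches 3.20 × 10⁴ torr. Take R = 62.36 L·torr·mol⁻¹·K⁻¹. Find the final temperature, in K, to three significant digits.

T₂ ≈ 564 K

From PV = nRT: V₁ = nRT₁/P₁ = 12.31 L.
V constant ⇒ P ∝ T: V₂ = V₁; T₂ = T₁·(P₂/P₁) = 564.0 K.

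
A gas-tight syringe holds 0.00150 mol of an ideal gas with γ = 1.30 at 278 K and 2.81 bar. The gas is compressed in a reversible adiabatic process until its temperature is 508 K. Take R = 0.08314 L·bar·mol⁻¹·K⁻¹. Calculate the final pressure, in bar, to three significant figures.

P₂ ≈ 38.3 bar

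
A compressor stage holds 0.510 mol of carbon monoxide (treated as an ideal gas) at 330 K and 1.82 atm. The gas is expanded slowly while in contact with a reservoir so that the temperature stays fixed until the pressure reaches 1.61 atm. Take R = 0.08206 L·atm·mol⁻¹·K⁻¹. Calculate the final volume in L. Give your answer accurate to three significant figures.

From PV = nRT: V₁ = nRT₁/P₁ = 7.588 L.
T constant ⇒ Boyle's law P V = const: T₂ = T₁; V₂ = V₁·(P₁/P₂) = 8.578 L.

V₂ ≈ 8.58 L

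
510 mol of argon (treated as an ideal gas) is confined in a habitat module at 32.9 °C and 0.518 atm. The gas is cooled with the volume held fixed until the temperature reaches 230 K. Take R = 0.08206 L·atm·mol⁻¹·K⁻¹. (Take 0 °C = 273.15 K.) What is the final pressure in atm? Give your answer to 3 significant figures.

Convert: T₁ = 306.0 K.
From PV = nRT: V₁ = nRT₁/P₁ = 2.473e+04 L.
V constant ⇒ P ∝ T: V₂ = V₁; P₂ = P₁·(T₂/T₁) = 0.3893 atm.

P₂ ≈ 0.389 atm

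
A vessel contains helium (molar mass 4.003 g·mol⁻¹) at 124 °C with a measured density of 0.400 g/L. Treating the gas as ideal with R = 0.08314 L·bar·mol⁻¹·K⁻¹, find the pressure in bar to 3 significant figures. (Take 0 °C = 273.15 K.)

ρ = PM/(RT) ⇒ P = ρRT/M = (0.400 × 0.08314 × 397.1) / 4.003

P ≈ 3.30 bar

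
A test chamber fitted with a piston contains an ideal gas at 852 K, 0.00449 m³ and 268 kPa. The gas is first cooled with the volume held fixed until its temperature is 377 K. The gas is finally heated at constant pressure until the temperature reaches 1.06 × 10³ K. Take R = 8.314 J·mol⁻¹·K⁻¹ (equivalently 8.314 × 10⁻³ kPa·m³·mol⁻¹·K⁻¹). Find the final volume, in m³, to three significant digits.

V₃ ≈ 0.0126 m³

Isochoric, so P/T is constant: V₂ = V₁; P₂ = P₁·(T₂/T₁) = 118.6 kPa.
Isobaric, so V/T is constant: P₃ = P₂; V₃ = V₂·(T₃/T₂) = 0.01262 m³.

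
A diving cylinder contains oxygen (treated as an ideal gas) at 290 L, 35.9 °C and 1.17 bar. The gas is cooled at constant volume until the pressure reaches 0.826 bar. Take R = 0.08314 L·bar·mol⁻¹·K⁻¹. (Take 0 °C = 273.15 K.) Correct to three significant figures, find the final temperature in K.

Convert: T₁ = 309.0 K.
V constant ⇒ P ∝ T: V₂ = V₁; T₂ = T₁·(P₂/P₁) = 218.2 K.

T₂ ≈ 218 K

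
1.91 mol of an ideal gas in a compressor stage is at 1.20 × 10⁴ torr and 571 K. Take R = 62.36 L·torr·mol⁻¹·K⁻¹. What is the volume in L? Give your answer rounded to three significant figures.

V ≈ 5.67 L

PV = nRT ⇒ V = nRT/P = (1.91 × 62.36 × 571) / 1.20e+04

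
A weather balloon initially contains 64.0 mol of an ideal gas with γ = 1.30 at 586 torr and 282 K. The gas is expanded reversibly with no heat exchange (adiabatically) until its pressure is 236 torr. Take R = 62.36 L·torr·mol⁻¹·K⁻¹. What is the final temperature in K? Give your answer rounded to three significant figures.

From PV = nRT: V₁ = nRT₁/P₁ = 1921 L.
Adiabatic (γ = 1.30), T V^(γ−1) and P V^γ constant: T₂ = T₁·(P₂/P₁)^((γ−1)/γ) = 228.6 K; V₂ = V₁·(P₁/P₂)^(1/γ) = 3866 L.

T₂ ≈ 229 K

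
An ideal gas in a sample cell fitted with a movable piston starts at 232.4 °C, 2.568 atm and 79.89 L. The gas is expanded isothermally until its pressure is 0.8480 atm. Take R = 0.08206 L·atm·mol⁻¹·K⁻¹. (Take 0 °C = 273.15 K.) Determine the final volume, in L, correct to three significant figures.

V₂ ≈ 242 L

Convert: T₁ = 505.5 K.
T constant ⇒ Boyle's law P V = const: T₂ = T₁; V₂ = V₁·(P₁/P₂) = 241.9 L.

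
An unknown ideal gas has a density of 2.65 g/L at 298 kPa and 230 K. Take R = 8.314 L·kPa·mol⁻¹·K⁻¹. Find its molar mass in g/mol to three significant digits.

M ≈ 17.0 g/mol

ρ = PM/(RT) ⇒ M = ρRT/P = (2.65 × 8.314 × 230.0) / 298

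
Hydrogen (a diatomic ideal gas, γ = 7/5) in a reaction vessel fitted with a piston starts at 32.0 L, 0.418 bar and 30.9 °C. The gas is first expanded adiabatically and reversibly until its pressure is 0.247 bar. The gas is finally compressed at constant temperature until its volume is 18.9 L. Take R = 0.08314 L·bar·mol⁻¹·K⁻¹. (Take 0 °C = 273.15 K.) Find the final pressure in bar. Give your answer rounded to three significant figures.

Convert: T₁ = 304.0 K.
Adiabatic (γ = 7/5), T V^(γ−1) and P V^γ constant: T₂ = T₁·(P₂/P₁)^((γ−1)/γ) = 261.6 K; V₂ = V₁·(P₁/P₂)^(1/γ) = 46.60 L.
Isothermal, so P V is constant: T₃ = T₂; P₃ = P₂·(V₂/V₃) = 0.6090 bar.

P₃ ≈ 0.609 bar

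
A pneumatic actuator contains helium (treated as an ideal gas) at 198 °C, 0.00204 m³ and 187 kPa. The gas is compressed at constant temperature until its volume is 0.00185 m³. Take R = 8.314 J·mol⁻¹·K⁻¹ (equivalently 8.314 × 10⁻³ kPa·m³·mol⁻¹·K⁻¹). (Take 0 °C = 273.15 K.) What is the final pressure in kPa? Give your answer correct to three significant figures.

Convert: T₁ = 471.1 K.
T constant ⇒ Boyle's law P V = const: T₂ = T₁; P₂ = P₁·(V₁/V₂) = 206.2 kPa.

P₂ ≈ 206 kPa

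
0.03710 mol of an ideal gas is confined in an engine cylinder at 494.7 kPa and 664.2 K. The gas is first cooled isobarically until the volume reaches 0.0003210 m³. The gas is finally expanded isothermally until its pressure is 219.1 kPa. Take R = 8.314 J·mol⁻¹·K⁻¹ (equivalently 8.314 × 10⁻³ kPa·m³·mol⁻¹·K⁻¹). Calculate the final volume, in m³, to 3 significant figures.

V₃ ≈ 0.000725 m³

From PV = nRT: V₁ = nRT₁/P₁ = 0.0004141 m³.
Isobaric, so V/T is constant: P₂ = P₁; T₂ = T₁·(V₂/V₁) = 514.8 K.
T constant ⇒ Boyle's law P V = const: T₃ = T₂; V₃ = V₂·(P₂/P₃) = 0.0007248 m³.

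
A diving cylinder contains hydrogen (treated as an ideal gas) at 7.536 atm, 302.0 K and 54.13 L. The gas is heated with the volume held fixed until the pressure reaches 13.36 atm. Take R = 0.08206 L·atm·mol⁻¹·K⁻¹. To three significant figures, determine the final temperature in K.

T₂ ≈ 535 K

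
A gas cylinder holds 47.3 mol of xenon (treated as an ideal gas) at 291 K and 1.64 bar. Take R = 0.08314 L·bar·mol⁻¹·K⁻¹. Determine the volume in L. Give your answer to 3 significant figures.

PV = nRT ⇒ V = nRT/P = (47.3 × 0.08314 × 291) / 1.64

V ≈ 698 L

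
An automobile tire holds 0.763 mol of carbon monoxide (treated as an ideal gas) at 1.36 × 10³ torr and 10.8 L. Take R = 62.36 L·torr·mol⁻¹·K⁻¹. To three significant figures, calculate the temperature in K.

T ≈ 309 K

PV = nRT ⇒ T = PV/(nR) = (1.36e+03 × 10.8) / (0.763 × 62.36)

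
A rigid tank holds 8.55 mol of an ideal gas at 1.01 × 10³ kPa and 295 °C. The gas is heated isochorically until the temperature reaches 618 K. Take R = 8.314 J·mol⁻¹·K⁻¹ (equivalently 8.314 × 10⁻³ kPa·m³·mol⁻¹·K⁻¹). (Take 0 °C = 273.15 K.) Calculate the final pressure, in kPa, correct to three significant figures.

Convert: T₁ = 568.1 K.
From PV = nRT: V₁ = nRT₁/P₁ = 0.03999 m³.
Isochoric, so P/T is constant: V₂ = V₁; P₂ = P₁·(T₂/T₁) = 1099 kPa.

P₂ ≈ 1.10e+03 kPa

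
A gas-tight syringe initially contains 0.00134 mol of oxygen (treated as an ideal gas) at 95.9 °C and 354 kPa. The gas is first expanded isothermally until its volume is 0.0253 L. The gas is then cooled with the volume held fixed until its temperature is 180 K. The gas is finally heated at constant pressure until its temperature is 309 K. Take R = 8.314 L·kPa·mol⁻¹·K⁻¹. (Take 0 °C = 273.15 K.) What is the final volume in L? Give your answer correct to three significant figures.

Convert: T₁ = 369.0 K.
From PV = nRT: V₁ = nRT₁/P₁ = 0.01161 L.
Isothermal, so P V is constant: T₂ = T₁; P₂ = P₁·(V₁/V₂) = 162.5 kPa.
V constant ⇒ P ∝ T: V₃ = V₂; P₃ = P₂·(T₃/T₂) = 79.26 kPa.
P constant ⇒ V ∝ T: P₄ = P₃; V₄ = V₃·(T₄/T₃) = 0.04343 L.

V₄ ≈ 0.0434 L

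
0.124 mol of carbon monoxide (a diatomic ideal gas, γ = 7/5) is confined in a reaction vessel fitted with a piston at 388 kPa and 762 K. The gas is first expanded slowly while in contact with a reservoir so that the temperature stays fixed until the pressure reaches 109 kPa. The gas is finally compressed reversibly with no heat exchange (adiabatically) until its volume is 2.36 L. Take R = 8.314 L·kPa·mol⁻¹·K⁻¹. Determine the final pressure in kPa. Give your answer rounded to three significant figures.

From PV = nRT: V₁ = nRT₁/P₁ = 2.025 L.
T constant ⇒ Boyle's law P V = const: T₂ = T₁; V₂ = V₁·(P₁/P₂) = 7.207 L.
Adiabatic (γ = 7/5), T V^(γ−1) and P V^γ constant: T₃ = T₂·(V₂/V₃)^(γ−1) = 1191 K; P₃ = P₂·(V₂/V₃)^γ = 520.3 kPa.

P₃ ≈ 520 kPa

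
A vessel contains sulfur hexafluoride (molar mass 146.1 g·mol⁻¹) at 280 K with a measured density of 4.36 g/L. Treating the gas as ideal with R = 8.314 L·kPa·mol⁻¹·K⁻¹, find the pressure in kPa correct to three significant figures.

ρ = PM/(RT) ⇒ P = ρRT/M = (4.36 × 8.314 × 280.0) / 146.1

P ≈ 69.5 kPa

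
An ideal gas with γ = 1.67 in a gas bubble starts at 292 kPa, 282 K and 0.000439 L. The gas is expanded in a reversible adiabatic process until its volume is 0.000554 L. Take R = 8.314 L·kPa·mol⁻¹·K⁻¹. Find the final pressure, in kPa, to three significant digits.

Adiabatic (γ = 1.67), T V^(γ−1) and P V^γ constant: T₂ = T₁·(V₁/V₂)^(γ−1) = 241.3 K; P₂ = P₁·(V₁/V₂)^γ = 198.0 kPa.

P₂ ≈ 198 kPa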